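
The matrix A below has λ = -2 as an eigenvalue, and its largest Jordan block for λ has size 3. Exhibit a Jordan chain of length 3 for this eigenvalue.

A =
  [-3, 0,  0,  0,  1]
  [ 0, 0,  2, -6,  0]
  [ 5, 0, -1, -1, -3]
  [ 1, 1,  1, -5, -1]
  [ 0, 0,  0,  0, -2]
A Jordan chain for λ = -2 of length 3:
v_1 = (0, -2, -1, -1, 0)ᵀ
v_2 = (0, 2, 0, 1, 0)ᵀ
v_3 = (0, 1, 0, 0, 0)ᵀ

Let N = A − (-2)·I. We want v_3 with N^3 v_3 = 0 but N^2 v_3 ≠ 0; then v_{j-1} := N · v_j for j = 3, …, 2.

Pick v_3 = (0, 1, 0, 0, 0)ᵀ.
Then v_2 = N · v_3 = (0, 2, 0, 1, 0)ᵀ.
Then v_1 = N · v_2 = (0, -2, -1, -1, 0)ᵀ.

Sanity check: (A − (-2)·I) v_1 = (0, 0, 0, 0, 0)ᵀ = 0. ✓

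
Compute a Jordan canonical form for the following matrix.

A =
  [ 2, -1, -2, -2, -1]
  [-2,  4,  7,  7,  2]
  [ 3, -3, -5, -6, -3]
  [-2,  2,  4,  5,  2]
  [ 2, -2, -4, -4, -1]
J_3(1) ⊕ J_1(1) ⊕ J_1(1)

The characteristic polynomial is
  det(x·I − A) = x^5 - 5*x^4 + 10*x^3 - 10*x^2 + 5*x - 1 = (x - 1)^5

Eigenvalues and multiplicities (the geometric multiplicity of λ is n − rank(A − λI), which equals the number of Jordan blocks for λ):
  λ = 1: algebraic multiplicity = 5, geometric multiplicity = 3

Determining the block sizes for each eigenvalue:
  λ = 1: with am = 5 and gm = 3, the partition is not yet determined (e.g. several partitions of 5 into 3 parts exist). Let N = A − (1)·I. Computing rank(N^1) = 2, rank(N^2) = 1, rank(N^3) = 0; the number of blocks of size ≥ j is rank(N^{j−1}) − rank(N^j), giving [3, 1, 1]. So we have 1 block(s) of size 3, 2 block(s) of size 1 → block sizes [3, 1, 1]

Assembling the blocks gives a Jordan form
J =
  [1, 1, 0, 0, 0]
  [0, 1, 1, 0, 0]
  [0, 0, 1, 0, 0]
  [0, 0, 0, 1, 0]
  [0, 0, 0, 0, 1]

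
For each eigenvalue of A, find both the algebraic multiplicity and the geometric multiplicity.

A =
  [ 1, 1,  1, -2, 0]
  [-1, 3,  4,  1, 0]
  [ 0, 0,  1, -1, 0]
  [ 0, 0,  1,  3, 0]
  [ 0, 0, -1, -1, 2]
λ = 2: alg = 5, geom = 3

Step 1 — factor the characteristic polynomial to read off the algebraic multiplicities:
  χ_A(x) = (x - 2)^5

Step 2 — compute geometric multiplicities via the rank-nullity identity g(λ) = n − rank(A − λI):
  rank(A − (2)·I) = 2, so dim ker(A − (2)·I) = n − 2 = 3

Summary:
  λ = 2: algebraic multiplicity = 5, geometric multiplicity = 3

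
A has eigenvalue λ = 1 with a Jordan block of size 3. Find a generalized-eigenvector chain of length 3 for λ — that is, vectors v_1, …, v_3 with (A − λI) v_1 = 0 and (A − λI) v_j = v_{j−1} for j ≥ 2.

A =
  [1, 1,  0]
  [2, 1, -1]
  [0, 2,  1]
A Jordan chain for λ = 1 of length 3:
v_1 = (2, 0, 4)ᵀ
v_2 = (0, 2, 0)ᵀ
v_3 = (1, 0, 0)ᵀ

Let N = A − (1)·I. We want v_3 with N^3 v_3 = 0 but N^2 v_3 ≠ 0; then v_{j-1} := N · v_j for j = 3, …, 2.

Pick v_3 = (1, 0, 0)ᵀ.
Then v_2 = N · v_3 = (0, 2, 0)ᵀ.
Then v_1 = N · v_2 = (2, 0, 4)ᵀ.

Sanity check: (A − (1)·I) v_1 = (0, 0, 0)ᵀ = 0. ✓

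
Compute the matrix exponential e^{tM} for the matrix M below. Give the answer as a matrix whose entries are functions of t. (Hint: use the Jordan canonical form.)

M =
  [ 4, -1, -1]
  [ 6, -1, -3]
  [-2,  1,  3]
e^{tM} =
  [2*t*exp(2*t) + exp(2*t), -t*exp(2*t), -t*exp(2*t)]
  [6*t*exp(2*t), -3*t*exp(2*t) + exp(2*t), -3*t*exp(2*t)]
  [-2*t*exp(2*t), t*exp(2*t), t*exp(2*t) + exp(2*t)]

Strategy: write M = P · J · P⁻¹ where J is a Jordan canonical form, so e^{tM} = P · e^{tJ} · P⁻¹, and e^{tJ} can be computed block-by-block.

M has Jordan form
J =
  [2, 1, 0]
  [0, 2, 0]
  [0, 0, 2]
(up to reordering of blocks).

Per-block formulas:
  For a 1×1 block at λ = 2: exp(t · [2]) = [e^(2t)].
  For a 2×2 Jordan block J_2(2): exp(t · J_2(2)) = e^(2t)·(I + t·N), where N is the 2×2 nilpotent shift.

After assembling e^{tJ} and conjugating by P, we get:

e^{tM} =
  [2*t*exp(2*t) + exp(2*t), -t*exp(2*t), -t*exp(2*t)]
  [6*t*exp(2*t), -3*t*exp(2*t) + exp(2*t), -3*t*exp(2*t)]
  [-2*t*exp(2*t), t*exp(2*t), t*exp(2*t) + exp(2*t)]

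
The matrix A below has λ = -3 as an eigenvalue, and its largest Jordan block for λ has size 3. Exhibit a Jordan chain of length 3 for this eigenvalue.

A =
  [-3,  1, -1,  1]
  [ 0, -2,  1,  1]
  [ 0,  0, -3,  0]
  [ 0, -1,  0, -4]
A Jordan chain for λ = -3 of length 3:
v_1 = (1, 1, 0, -1)ᵀ
v_2 = (-1, 1, 0, 0)ᵀ
v_3 = (0, 0, 1, 0)ᵀ

Let N = A − (-3)·I. We want v_3 with N^3 v_3 = 0 but N^2 v_3 ≠ 0; then v_{j-1} := N · v_j for j = 3, …, 2.

Pick v_3 = (0, 0, 1, 0)ᵀ.
Then v_2 = N · v_3 = (-1, 1, 0, 0)ᵀ.
Then v_1 = N · v_2 = (1, 1, 0, -1)ᵀ.

Sanity check: (A − (-3)·I) v_1 = (0, 0, 0, 0)ᵀ = 0. ✓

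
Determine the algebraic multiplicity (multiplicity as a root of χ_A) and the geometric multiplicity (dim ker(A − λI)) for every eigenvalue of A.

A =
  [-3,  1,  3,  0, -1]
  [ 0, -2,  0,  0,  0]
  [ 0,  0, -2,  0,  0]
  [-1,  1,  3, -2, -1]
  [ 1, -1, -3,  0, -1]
λ = -2: alg = 5, geom = 4

Step 1 — factor the characteristic polynomial to read off the algebraic multiplicities:
  χ_A(x) = (x + 2)^5

Step 2 — compute geometric multiplicities via the rank-nullity identity g(λ) = n − rank(A − λI):
  rank(A − (-2)·I) = 1, so dim ker(A − (-2)·I) = n − 1 = 4

Summary:
  λ = -2: algebraic multiplicity = 5, geometric multiplicity = 4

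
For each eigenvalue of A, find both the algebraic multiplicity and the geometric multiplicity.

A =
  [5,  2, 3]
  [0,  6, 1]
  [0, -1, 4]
λ = 5: alg = 3, geom = 1

Step 1 — factor the characteristic polynomial to read off the algebraic multiplicities:
  χ_A(x) = (x - 5)^3

Step 2 — compute geometric multiplicities via the rank-nullity identity g(λ) = n − rank(A − λI):
  rank(A − (5)·I) = 2, so dim ker(A − (5)·I) = n − 2 = 1

Summary:
  λ = 5: algebraic multiplicity = 3, geometric multiplicity = 1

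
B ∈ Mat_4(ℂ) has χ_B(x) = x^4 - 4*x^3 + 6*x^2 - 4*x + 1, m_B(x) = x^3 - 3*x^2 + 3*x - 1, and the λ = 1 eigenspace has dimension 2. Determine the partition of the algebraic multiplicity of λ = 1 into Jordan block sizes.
Block sizes for λ = 1: [3, 1]

Step 1 — from the characteristic polynomial, algebraic multiplicity of λ = 1 is 4. From dim ker(B − (1)·I) = 2, there are exactly 2 Jordan blocks for λ = 1.
Step 2 — from the minimal polynomial, the factor (x − 1)^3 tells us the largest block for λ = 1 has size 3.
Step 3 — with total size 4, 2 blocks, and largest block 3, the block sizes (in nonincreasing order) are [3, 1].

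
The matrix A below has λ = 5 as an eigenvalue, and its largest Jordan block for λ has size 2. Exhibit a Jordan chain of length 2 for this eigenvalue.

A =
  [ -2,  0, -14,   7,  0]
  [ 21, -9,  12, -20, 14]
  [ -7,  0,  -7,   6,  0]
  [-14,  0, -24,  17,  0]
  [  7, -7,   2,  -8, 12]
A Jordan chain for λ = 5 of length 2:
v_1 = (0, 2, -2, -4, -2)ᵀ
v_2 = (2, 2, -1, 0, 0)ᵀ

Let N = A − (5)·I. We want v_2 with N^2 v_2 = 0 but N^1 v_2 ≠ 0; then v_{j-1} := N · v_j for j = 2, …, 2.

Pick v_2 = (2, 2, -1, 0, 0)ᵀ.
Then v_1 = N · v_2 = (0, 2, -2, -4, -2)ᵀ.

Sanity check: (A − (5)·I) v_1 = (0, 0, 0, 0, 0)ᵀ = 0. ✓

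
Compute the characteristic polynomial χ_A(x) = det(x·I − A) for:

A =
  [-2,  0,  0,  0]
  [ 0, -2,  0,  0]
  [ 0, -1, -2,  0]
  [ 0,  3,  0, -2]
x^4 + 8*x^3 + 24*x^2 + 32*x + 16

Expanding det(x·I − A) (e.g. by cofactor expansion or by noting that A is similar to its Jordan form J, which has the same characteristic polynomial as A) gives
  χ_A(x) = x^4 + 8*x^3 + 24*x^2 + 32*x + 16
which factors as (x + 2)^4. The eigenvalues (with algebraic multiplicities) are λ = -2 with multiplicity 4.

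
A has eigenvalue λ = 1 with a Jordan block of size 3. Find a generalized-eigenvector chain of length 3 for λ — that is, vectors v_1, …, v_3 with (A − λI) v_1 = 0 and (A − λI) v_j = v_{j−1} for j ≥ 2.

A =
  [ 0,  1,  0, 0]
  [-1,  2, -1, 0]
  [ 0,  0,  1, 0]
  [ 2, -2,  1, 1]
A Jordan chain for λ = 1 of length 3:
v_1 = (-1, -1, 0, 2)ᵀ
v_2 = (0, -1, 0, 1)ᵀ
v_3 = (0, 0, 1, 0)ᵀ

Let N = A − (1)·I. We want v_3 with N^3 v_3 = 0 but N^2 v_3 ≠ 0; then v_{j-1} := N · v_j for j = 3, …, 2.

Pick v_3 = (0, 0, 1, 0)ᵀ.
Then v_2 = N · v_3 = (0, -1, 0, 1)ᵀ.
Then v_1 = N · v_2 = (-1, -1, 0, 2)ᵀ.

Sanity check: (A − (1)·I) v_1 = (0, 0, 0, 0)ᵀ = 0. ✓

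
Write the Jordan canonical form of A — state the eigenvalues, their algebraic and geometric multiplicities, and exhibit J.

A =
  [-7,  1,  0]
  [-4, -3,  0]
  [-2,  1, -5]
J_2(-5) ⊕ J_1(-5)

The characteristic polynomial is
  det(x·I − A) = x^3 + 15*x^2 + 75*x + 125 = (x + 5)^3

Eigenvalues and multiplicities (the geometric multiplicity of λ is n − rank(A − λI), which equals the number of Jordan blocks for λ):
  λ = -5: algebraic multiplicity = 3, geometric multiplicity = 2

Determining the block sizes for each eigenvalue:
  λ = -5: 2 blocks summing to 3 forces exactly one block of size 2 and the rest size 1 → block sizes [2, 1]

Assembling the blocks gives a Jordan form
J =
  [-5,  1,  0]
  [ 0, -5,  0]
  [ 0,  0, -5]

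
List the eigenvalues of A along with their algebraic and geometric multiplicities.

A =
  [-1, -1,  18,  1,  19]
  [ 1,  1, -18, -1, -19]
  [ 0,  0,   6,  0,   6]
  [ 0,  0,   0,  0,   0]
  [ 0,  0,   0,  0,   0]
λ = 0: alg = 4, geom = 3; λ = 6: alg = 1, geom = 1

Step 1 — factor the characteristic polynomial to read off the algebraic multiplicities:
  χ_A(x) = x^4*(x - 6)

Step 2 — compute geometric multiplicities via the rank-nullity identity g(λ) = n − rank(A − λI):
  rank(A − (0)·I) = 2, so dim ker(A − (0)·I) = n − 2 = 3
  rank(A − (6)·I) = 4, so dim ker(A − (6)·I) = n − 4 = 1

Summary:
  λ = 0: algebraic multiplicity = 4, geometric multiplicity = 3
  λ = 6: algebraic multiplicity = 1, geometric multiplicity = 1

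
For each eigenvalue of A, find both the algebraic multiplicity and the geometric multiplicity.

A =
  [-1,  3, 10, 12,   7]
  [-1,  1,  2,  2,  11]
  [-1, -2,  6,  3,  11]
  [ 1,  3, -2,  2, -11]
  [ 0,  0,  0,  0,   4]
λ = 0: alg = 2, geom = 1; λ = 4: alg = 3, geom = 2

Step 1 — factor the characteristic polynomial to read off the algebraic multiplicities:
  χ_A(x) = x^2*(x - 4)^3

Step 2 — compute geometric multiplicities via the rank-nullity identity g(λ) = n − rank(A − λI):
  rank(A − (0)·I) = 4, so dim ker(A − (0)·I) = n − 4 = 1
  rank(A − (4)·I) = 3, so dim ker(A − (4)·I) = n − 3 = 2

Summary:
  λ = 0: algebraic multiplicity = 2, geometric multiplicity = 1
  λ = 4: algebraic multiplicity = 3, geometric multiplicity = 2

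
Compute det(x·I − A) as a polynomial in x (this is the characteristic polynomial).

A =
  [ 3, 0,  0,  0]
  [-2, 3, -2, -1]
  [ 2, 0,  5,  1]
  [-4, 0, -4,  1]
x^4 - 12*x^3 + 54*x^2 - 108*x + 81

Expanding det(x·I − A) (e.g. by cofactor expansion or by noting that A is similar to its Jordan form J, which has the same characteristic polynomial as A) gives
  χ_A(x) = x^4 - 12*x^3 + 54*x^2 - 108*x + 81
which factors as (x - 3)^4. The eigenvalues (with algebraic multiplicities) are λ = 3 with multiplicity 4.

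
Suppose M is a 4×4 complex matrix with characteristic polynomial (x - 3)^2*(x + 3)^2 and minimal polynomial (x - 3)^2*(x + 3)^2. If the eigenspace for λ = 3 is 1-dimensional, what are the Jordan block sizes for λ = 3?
Block sizes for λ = 3: [2]

Step 1 — from the characteristic polynomial, algebraic multiplicity of λ = 3 is 2. From dim ker(M − (3)·I) = 1, there are exactly 1 Jordan blocks for λ = 3.
Step 2 — from the minimal polynomial, the factor (x − 3)^2 tells us the largest block for λ = 3 has size 2.
Step 3 — with total size 2, 1 blocks, and largest block 2, the block sizes (in nonincreasing order) are [2].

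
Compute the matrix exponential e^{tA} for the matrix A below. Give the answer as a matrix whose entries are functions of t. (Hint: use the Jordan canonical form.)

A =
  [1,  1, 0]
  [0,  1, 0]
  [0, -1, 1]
e^{tA} =
  [exp(t), t*exp(t), 0]
  [0, exp(t), 0]
  [0, -t*exp(t), exp(t)]

Strategy: write A = P · J · P⁻¹ where J is a Jordan canonical form, so e^{tA} = P · e^{tJ} · P⁻¹, and e^{tJ} can be computed block-by-block.

A has Jordan form
J =
  [1, 1, 0]
  [0, 1, 0]
  [0, 0, 1]
(up to reordering of blocks).

Per-block formulas:
  For a 2×2 Jordan block J_2(1): exp(t · J_2(1)) = e^(1t)·(I + t·N), where N is the 2×2 nilpotent shift.
  For a 1×1 block at λ = 1: exp(t · [1]) = [e^(1t)].

After assembling e^{tJ} and conjugating by P, we get:

e^{tA} =
  [exp(t), t*exp(t), 0]
  [0, exp(t), 0]
  [0, -t*exp(t), exp(t)]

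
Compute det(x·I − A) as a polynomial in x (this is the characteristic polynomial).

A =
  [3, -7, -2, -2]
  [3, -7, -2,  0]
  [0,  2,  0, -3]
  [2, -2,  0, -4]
x^4 + 8*x^3 + 24*x^2 + 32*x + 16

Expanding det(x·I − A) (e.g. by cofactor expansion or by noting that A is similar to its Jordan form J, which has the same characteristic polynomial as A) gives
  χ_A(x) = x^4 + 8*x^3 + 24*x^2 + 32*x + 16
which factors as (x + 2)^4. The eigenvalues (with algebraic multiplicities) are λ = -2 with multiplicity 4.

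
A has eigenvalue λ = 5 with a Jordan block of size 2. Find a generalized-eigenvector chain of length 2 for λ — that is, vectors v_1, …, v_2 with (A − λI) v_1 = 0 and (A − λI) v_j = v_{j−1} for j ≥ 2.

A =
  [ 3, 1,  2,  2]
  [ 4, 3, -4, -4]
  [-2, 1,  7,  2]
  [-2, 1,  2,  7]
A Jordan chain for λ = 5 of length 2:
v_1 = (-2, 4, -2, -2)ᵀ
v_2 = (1, 0, 0, 0)ᵀ

Let N = A − (5)·I. We want v_2 with N^2 v_2 = 0 but N^1 v_2 ≠ 0; then v_{j-1} := N · v_j for j = 2, …, 2.

Pick v_2 = (1, 0, 0, 0)ᵀ.
Then v_1 = N · v_2 = (-2, 4, -2, -2)ᵀ.

Sanity check: (A − (5)·I) v_1 = (0, 0, 0, 0)ᵀ = 0. ✓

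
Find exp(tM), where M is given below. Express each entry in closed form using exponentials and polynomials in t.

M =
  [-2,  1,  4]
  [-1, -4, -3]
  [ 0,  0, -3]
e^{tM} =
  [t*exp(-3*t) + exp(-3*t), t*exp(-3*t), t^2*exp(-3*t)/2 + 4*t*exp(-3*t)]
  [-t*exp(-3*t), -t*exp(-3*t) + exp(-3*t), -t^2*exp(-3*t)/2 - 3*t*exp(-3*t)]
  [0, 0, exp(-3*t)]

Strategy: write M = P · J · P⁻¹ where J is a Jordan canonical form, so e^{tM} = P · e^{tJ} · P⁻¹, and e^{tJ} can be computed block-by-block.

M has Jordan form
J =
  [-3,  1,  0]
  [ 0, -3,  1]
  [ 0,  0, -3]
(up to reordering of blocks).

Per-block formulas:
  For a 3×3 Jordan block J_3(-3): exp(t · J_3(-3)) = e^(-3t)·(I + t·N + (t^2/2)·N^2), where N is the 3×3 nilpotent shift.

After assembling e^{tJ} and conjugating by P, we get:

e^{tM} =
  [t*exp(-3*t) + exp(-3*t), t*exp(-3*t), t^2*exp(-3*t)/2 + 4*t*exp(-3*t)]
  [-t*exp(-3*t), -t*exp(-3*t) + exp(-3*t), -t^2*exp(-3*t)/2 - 3*t*exp(-3*t)]
  [0, 0, exp(-3*t)]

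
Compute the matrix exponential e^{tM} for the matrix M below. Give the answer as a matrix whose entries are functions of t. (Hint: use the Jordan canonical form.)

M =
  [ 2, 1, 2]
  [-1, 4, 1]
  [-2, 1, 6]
e^{tM} =
  [-t^2*exp(4*t)/2 - 2*t*exp(4*t) + exp(4*t), t*exp(4*t), t^2*exp(4*t)/2 + 2*t*exp(4*t)]
  [-t*exp(4*t), exp(4*t), t*exp(4*t)]
  [-t^2*exp(4*t)/2 - 2*t*exp(4*t), t*exp(4*t), t^2*exp(4*t)/2 + 2*t*exp(4*t) + exp(4*t)]

Strategy: write M = P · J · P⁻¹ where J is a Jordan canonical form, so e^{tM} = P · e^{tJ} · P⁻¹, and e^{tJ} can be computed block-by-block.

M has Jordan form
J =
  [4, 1, 0]
  [0, 4, 1]
  [0, 0, 4]
(up to reordering of blocks).

Per-block formulas:
  For a 3×3 Jordan block J_3(4): exp(t · J_3(4)) = e^(4t)·(I + t·N + (t^2/2)·N^2), where N is the 3×3 nilpotent shift.

After assembling e^{tJ} and conjugating by P, we get:

e^{tM} =
  [-t^2*exp(4*t)/2 - 2*t*exp(4*t) + exp(4*t), t*exp(4*t), t^2*exp(4*t)/2 + 2*t*exp(4*t)]
  [-t*exp(4*t), exp(4*t), t*exp(4*t)]
  [-t^2*exp(4*t)/2 - 2*t*exp(4*t), t*exp(4*t), t^2*exp(4*t)/2 + 2*t*exp(4*t) + exp(4*t)]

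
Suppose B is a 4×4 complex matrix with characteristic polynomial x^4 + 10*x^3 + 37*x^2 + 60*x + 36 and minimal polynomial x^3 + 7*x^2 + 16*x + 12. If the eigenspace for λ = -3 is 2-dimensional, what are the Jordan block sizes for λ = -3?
Block sizes for λ = -3: [1, 1]

Step 1 — from the characteristic polynomial, algebraic multiplicity of λ = -3 is 2. From dim ker(B − (-3)·I) = 2, there are exactly 2 Jordan blocks for λ = -3.
Step 2 — from the minimal polynomial, the factor (x + 3) tells us the largest block for λ = -3 has size 1.
Step 3 — with total size 2, 2 blocks, and largest block 1, the block sizes (in nonincreasing order) are [1, 1].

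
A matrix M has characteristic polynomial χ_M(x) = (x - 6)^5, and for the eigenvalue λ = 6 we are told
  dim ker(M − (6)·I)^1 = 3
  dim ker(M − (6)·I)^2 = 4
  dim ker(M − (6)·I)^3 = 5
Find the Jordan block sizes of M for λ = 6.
Block sizes for λ = 6: [3, 1, 1]

From the dimensions of kernels of powers, the number of Jordan blocks of size at least j is d_j − d_{j−1} where d_j = dim ker(N^j) (with d_0 = 0). Computing the differences gives [3, 1, 1].
The number of blocks of size exactly k is (#blocks of size ≥ k) − (#blocks of size ≥ k + 1), so the partition is: 2 block(s) of size 1, 1 block(s) of size 3.
In nonincreasing order the block sizes are [3, 1, 1].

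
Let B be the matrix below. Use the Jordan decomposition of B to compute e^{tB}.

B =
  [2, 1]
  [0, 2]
e^{tB} =
  [exp(2*t), t*exp(2*t)]
  [0, exp(2*t)]

Strategy: write B = P · J · P⁻¹ where J is a Jordan canonical form, so e^{tB} = P · e^{tJ} · P⁻¹, and e^{tJ} can be computed block-by-block.

B has Jordan form
J =
  [2, 1]
  [0, 2]
(up to reordering of blocks).

Per-block formulas:
  For a 2×2 Jordan block J_2(2): exp(t · J_2(2)) = e^(2t)·(I + t·N), where N is the 2×2 nilpotent shift.

After assembling e^{tJ} and conjugating by P, we get:

e^{tB} =
  [exp(2*t), t*exp(2*t)]
  [0, exp(2*t)]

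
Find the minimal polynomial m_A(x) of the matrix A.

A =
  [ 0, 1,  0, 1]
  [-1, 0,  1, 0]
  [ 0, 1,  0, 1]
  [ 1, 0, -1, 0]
x^2

The characteristic polynomial is χ_A(x) = x^4, so the eigenvalues are known. The minimal polynomial is
  m_A(x) = Π_λ (x − λ)^{k_λ}
where k_λ is the size of the *largest* Jordan block for λ (equivalently, the smallest k with (A − λI)^k v = 0 for every generalised eigenvector v of λ).

  λ = 0: largest Jordan block has size 2, contributing (x − 0)^2

So m_A(x) = x^2 = x^2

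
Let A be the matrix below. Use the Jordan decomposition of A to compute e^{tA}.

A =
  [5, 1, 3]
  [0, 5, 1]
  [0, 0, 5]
e^{tA} =
  [exp(5*t), t*exp(5*t), t^2*exp(5*t)/2 + 3*t*exp(5*t)]
  [0, exp(5*t), t*exp(5*t)]
  [0, 0, exp(5*t)]

Strategy: write A = P · J · P⁻¹ where J is a Jordan canonical form, so e^{tA} = P · e^{tJ} · P⁻¹, and e^{tJ} can be computed block-by-block.

A has Jordan form
J =
  [5, 1, 0]
  [0, 5, 1]
  [0, 0, 5]
(up to reordering of blocks).

Per-block formulas:
  For a 3×3 Jordan block J_3(5): exp(t · J_3(5)) = e^(5t)·(I + t·N + (t^2/2)·N^2), where N is the 3×3 nilpotent shift.

After assembling e^{tJ} and conjugating by P, we get:

e^{tA} =
  [exp(5*t), t*exp(5*t), t^2*exp(5*t)/2 + 3*t*exp(5*t)]
  [0, exp(5*t), t*exp(5*t)]
  [0, 0, exp(5*t)]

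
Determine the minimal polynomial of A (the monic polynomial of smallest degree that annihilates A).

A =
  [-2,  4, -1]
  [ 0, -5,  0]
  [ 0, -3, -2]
x^3 + 9*x^2 + 24*x + 20

The characteristic polynomial is χ_A(x) = (x + 2)^2*(x + 5), so the eigenvalues are known. The minimal polynomial is
  m_A(x) = Π_λ (x − λ)^{k_λ}
where k_λ is the size of the *largest* Jordan block for λ (equivalently, the smallest k with (A − λI)^k v = 0 for every generalised eigenvector v of λ).

  λ = -5: largest Jordan block has size 1, contributing (x + 5)
  λ = -2: largest Jordan block has size 2, contributing (x + 2)^2

So m_A(x) = (x + 2)^2*(x + 5) = x^3 + 9*x^2 + 24*x + 20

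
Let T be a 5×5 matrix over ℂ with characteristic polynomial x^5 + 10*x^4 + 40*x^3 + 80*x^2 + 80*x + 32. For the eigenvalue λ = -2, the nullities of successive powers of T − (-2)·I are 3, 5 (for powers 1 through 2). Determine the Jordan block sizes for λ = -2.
Block sizes for λ = -2: [2, 2, 1]

From the dimensions of kernels of powers, the number of Jordan blocks of size at least j is d_j − d_{j−1} where d_j = dim ker(N^j) (with d_0 = 0). Computing the differences gives [3, 2].
The number of blocks of size exactly k is (#blocks of size ≥ k) − (#blocks of size ≥ k + 1), so the partition is: 1 block(s) of size 1, 2 block(s) of size 2.
In nonincreasing order the block sizes are [2, 2, 1].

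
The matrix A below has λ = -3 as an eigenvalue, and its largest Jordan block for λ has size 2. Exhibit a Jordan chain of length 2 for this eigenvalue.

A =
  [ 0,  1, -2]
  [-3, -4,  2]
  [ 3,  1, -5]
A Jordan chain for λ = -3 of length 2:
v_1 = (3, -3, 3)ᵀ
v_2 = (1, 0, 0)ᵀ

Let N = A − (-3)·I. We want v_2 with N^2 v_2 = 0 but N^1 v_2 ≠ 0; then v_{j-1} := N · v_j for j = 2, …, 2.

Pick v_2 = (1, 0, 0)ᵀ.
Then v_1 = N · v_2 = (3, -3, 3)ᵀ.

Sanity check: (A − (-3)·I) v_1 = (0, 0, 0)ᵀ = 0. ✓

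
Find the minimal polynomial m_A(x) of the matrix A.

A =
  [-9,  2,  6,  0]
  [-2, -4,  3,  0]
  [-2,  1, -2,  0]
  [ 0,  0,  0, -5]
x^2 + 10*x + 25

The characteristic polynomial is χ_A(x) = (x + 5)^4, so the eigenvalues are known. The minimal polynomial is
  m_A(x) = Π_λ (x − λ)^{k_λ}
where k_λ is the size of the *largest* Jordan block for λ (equivalently, the smallest k with (A − λI)^k v = 0 for every generalised eigenvector v of λ).

  λ = -5: largest Jordan block has size 2, contributing (x + 5)^2

So m_A(x) = (x + 5)^2 = x^2 + 10*x + 25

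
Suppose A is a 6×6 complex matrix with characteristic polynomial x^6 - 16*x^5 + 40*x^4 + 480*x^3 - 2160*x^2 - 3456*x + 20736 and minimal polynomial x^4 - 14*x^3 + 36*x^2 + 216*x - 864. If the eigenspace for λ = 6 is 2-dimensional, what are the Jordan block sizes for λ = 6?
Block sizes for λ = 6: [3, 1]

Step 1 — from the characteristic polynomial, algebraic multiplicity of λ = 6 is 4. From dim ker(A − (6)·I) = 2, there are exactly 2 Jordan blocks for λ = 6.
Step 2 — from the minimal polynomial, the factor (x − 6)^3 tells us the largest block for λ = 6 has size 3.
Step 3 — with total size 4, 2 blocks, and largest block 3, the block sizes (in nonincreasing order) are [3, 1].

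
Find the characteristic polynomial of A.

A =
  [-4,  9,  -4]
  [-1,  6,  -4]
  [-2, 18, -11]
x^3 + 9*x^2 + 27*x + 27

Expanding det(x·I − A) (e.g. by cofactor expansion or by noting that A is similar to its Jordan form J, which has the same characteristic polynomial as A) gives
  χ_A(x) = x^3 + 9*x^2 + 27*x + 27
which factors as (x + 3)^3. The eigenvalues (with algebraic multiplicities) are λ = -3 with multiplicity 3.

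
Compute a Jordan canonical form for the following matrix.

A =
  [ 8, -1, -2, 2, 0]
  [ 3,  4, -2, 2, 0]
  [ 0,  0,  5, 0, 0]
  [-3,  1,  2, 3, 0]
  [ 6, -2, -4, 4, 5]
J_2(5) ⊕ J_1(5) ⊕ J_1(5) ⊕ J_1(5)

The characteristic polynomial is
  det(x·I − A) = x^5 - 25*x^4 + 250*x^3 - 1250*x^2 + 3125*x - 3125 = (x - 5)^5

Eigenvalues and multiplicities (the geometric multiplicity of λ is n − rank(A − λI), which equals the number of Jordan blocks for λ):
  λ = 5: algebraic multiplicity = 5, geometric multiplicity = 4

Determining the block sizes for each eigenvalue:
  λ = 5: 4 blocks summing to 5 forces exactly one block of size 2 and the rest size 1 → block sizes [2, 1, 1, 1]

Assembling the blocks gives a Jordan form
J =
  [5, 1, 0, 0, 0]
  [0, 5, 0, 0, 0]
  [0, 0, 5, 0, 0]
  [0, 0, 0, 5, 0]
  [0, 0, 0, 0, 5]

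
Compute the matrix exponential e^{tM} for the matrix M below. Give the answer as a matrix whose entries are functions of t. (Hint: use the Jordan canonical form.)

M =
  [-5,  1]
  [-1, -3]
e^{tM} =
  [-t*exp(-4*t) + exp(-4*t), t*exp(-4*t)]
  [-t*exp(-4*t), t*exp(-4*t) + exp(-4*t)]

Strategy: write M = P · J · P⁻¹ where J is a Jordan canonical form, so e^{tM} = P · e^{tJ} · P⁻¹, and e^{tJ} can be computed block-by-block.

M has Jordan form
J =
  [-4,  1]
  [ 0, -4]
(up to reordering of blocks).

Per-block formulas:
  For a 2×2 Jordan block J_2(-4): exp(t · J_2(-4)) = e^(-4t)·(I + t·N), where N is the 2×2 nilpotent shift.

After assembling e^{tJ} and conjugating by P, we get:

e^{tM} =
  [-t*exp(-4*t) + exp(-4*t), t*exp(-4*t)]
  [-t*exp(-4*t), t*exp(-4*t) + exp(-4*t)]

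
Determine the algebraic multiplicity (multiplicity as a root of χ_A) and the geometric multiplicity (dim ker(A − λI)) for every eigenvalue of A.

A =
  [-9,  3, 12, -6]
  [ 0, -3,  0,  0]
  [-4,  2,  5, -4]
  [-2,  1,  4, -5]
λ = -3: alg = 4, geom = 3

Step 1 — factor the characteristic polynomial to read off the algebraic multiplicities:
  χ_A(x) = (x + 3)^4

Step 2 — compute geometric multiplicities via the rank-nullity identity g(λ) = n − rank(A − λI):
  rank(A − (-3)·I) = 1, so dim ker(A − (-3)·I) = n − 1 = 3

Summary:
  λ = -3: algebraic multiplicity = 4, geometric multiplicity = 3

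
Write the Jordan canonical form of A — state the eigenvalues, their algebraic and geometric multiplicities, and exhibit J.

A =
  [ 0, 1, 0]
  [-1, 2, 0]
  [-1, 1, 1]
J_2(1) ⊕ J_1(1)

The characteristic polynomial is
  det(x·I − A) = x^3 - 3*x^2 + 3*x - 1 = (x - 1)^3

Eigenvalues and multiplicities (the geometric multiplicity of λ is n − rank(A − λI), which equals the number of Jordan blocks for λ):
  λ = 1: algebraic multiplicity = 3, geometric multiplicity = 2

Determining the block sizes for each eigenvalue:
  λ = 1: 2 blocks summing to 3 forces exactly one block of size 2 and the rest size 1 → block sizes [2, 1]

Assembling the blocks gives a Jordan form
J =
  [1, 1, 0]
  [0, 1, 0]
  [0, 0, 1]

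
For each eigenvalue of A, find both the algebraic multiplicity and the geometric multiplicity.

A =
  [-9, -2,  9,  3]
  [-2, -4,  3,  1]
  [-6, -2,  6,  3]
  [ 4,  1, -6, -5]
λ = -3: alg = 4, geom = 2

Step 1 — factor the characteristic polynomial to read off the algebraic multiplicities:
  χ_A(x) = (x + 3)^4

Step 2 — compute geometric multiplicities via the rank-nullity identity g(λ) = n − rank(A − λI):
  rank(A − (-3)·I) = 2, so dim ker(A − (-3)·I) = n − 2 = 2

Summary:
  λ = -3: algebraic multiplicity = 4, geometric multiplicity = 2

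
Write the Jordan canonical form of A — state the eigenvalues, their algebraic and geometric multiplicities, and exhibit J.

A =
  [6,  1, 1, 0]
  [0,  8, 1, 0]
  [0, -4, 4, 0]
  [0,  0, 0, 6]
J_3(6) ⊕ J_1(6)

The characteristic polynomial is
  det(x·I − A) = x^4 - 24*x^3 + 216*x^2 - 864*x + 1296 = (x - 6)^4

Eigenvalues and multiplicities (the geometric multiplicity of λ is n − rank(A − λI), which equals the number of Jordan blocks for λ):
  λ = 6: algebraic multiplicity = 4, geometric multiplicity = 2

Determining the block sizes for each eigenvalue:
  λ = 6: with am = 4 and gm = 2, the partition is not yet determined (e.g. several partitions of 4 into 2 parts exist). Let N = A − (6)·I. Computing rank(N^1) = 2, rank(N^2) = 1, rank(N^3) = 0; the number of blocks of size ≥ j is rank(N^{j−1}) − rank(N^j), giving [2, 1, 1]. So we have 1 block(s) of size 3, 1 block(s) of size 1 → block sizes [3, 1]

Assembling the blocks gives a Jordan form
J =
  [6, 1, 0, 0]
  [0, 6, 1, 0]
  [0, 0, 6, 0]
  [0, 0, 0, 6]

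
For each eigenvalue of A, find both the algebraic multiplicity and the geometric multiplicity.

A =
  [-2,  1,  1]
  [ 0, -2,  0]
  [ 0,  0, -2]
λ = -2: alg = 3, geom = 2

Step 1 — factor the characteristic polynomial to read off the algebraic multiplicities:
  χ_A(x) = (x + 2)^3

Step 2 — compute geometric multiplicities via the rank-nullity identity g(λ) = n − rank(A − λI):
  rank(A − (-2)·I) = 1, so dim ker(A − (-2)·I) = n − 1 = 2

Summary:
  λ = -2: algebraic multiplicity = 3, geometric multiplicity = 2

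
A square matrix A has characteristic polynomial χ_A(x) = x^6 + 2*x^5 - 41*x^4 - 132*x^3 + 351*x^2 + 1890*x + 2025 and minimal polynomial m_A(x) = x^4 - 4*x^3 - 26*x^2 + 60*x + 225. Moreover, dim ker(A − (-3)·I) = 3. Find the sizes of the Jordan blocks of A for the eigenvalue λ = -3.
Block sizes for λ = -3: [2, 1, 1]

Step 1 — from the characteristic polynomial, algebraic multiplicity of λ = -3 is 4. From dim ker(A − (-3)·I) = 3, there are exactly 3 Jordan blocks for λ = -3.
Step 2 — from the minimal polynomial, the factor (x + 3)^2 tells us the largest block for λ = -3 has size 2.
Step 3 — with total size 4, 3 blocks, and largest block 2, the block sizes (in nonincreasing order) are [2, 1, 1].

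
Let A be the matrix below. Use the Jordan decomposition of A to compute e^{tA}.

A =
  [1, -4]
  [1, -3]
e^{tA} =
  [2*t*exp(-t) + exp(-t), -4*t*exp(-t)]
  [t*exp(-t), -2*t*exp(-t) + exp(-t)]

Strategy: write A = P · J · P⁻¹ where J is a Jordan canonical form, so e^{tA} = P · e^{tJ} · P⁻¹, and e^{tJ} can be computed block-by-block.

A has Jordan form
J =
  [-1,  1]
  [ 0, -1]
(up to reordering of blocks).

Per-block formulas:
  For a 2×2 Jordan block J_2(-1): exp(t · J_2(-1)) = e^(-1t)·(I + t·N), where N is the 2×2 nilpotent shift.

After assembling e^{tJ} and conjugating by P, we get:

e^{tA} =
  [2*t*exp(-t) + exp(-t), -4*t*exp(-t)]
  [t*exp(-t), -2*t*exp(-t) + exp(-t)]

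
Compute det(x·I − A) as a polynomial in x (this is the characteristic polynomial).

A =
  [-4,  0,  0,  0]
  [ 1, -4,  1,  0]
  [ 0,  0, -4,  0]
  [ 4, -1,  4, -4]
x^4 + 16*x^3 + 96*x^2 + 256*x + 256

Expanding det(x·I − A) (e.g. by cofactor expansion or by noting that A is similar to its Jordan form J, which has the same characteristic polynomial as A) gives
  χ_A(x) = x^4 + 16*x^3 + 96*x^2 + 256*x + 256
which factors as (x + 4)^4. The eigenvalues (with algebraic multiplicities) are λ = -4 with multiplicity 4.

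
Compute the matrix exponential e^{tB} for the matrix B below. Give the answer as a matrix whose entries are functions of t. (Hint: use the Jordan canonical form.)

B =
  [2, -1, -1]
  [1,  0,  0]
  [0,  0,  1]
e^{tB} =
  [t*exp(t) + exp(t), -t*exp(t), -t^2*exp(t)/2 - t*exp(t)]
  [t*exp(t), -t*exp(t) + exp(t), -t^2*exp(t)/2]
  [0, 0, exp(t)]

Strategy: write B = P · J · P⁻¹ where J is a Jordan canonical form, so e^{tB} = P · e^{tJ} · P⁻¹, and e^{tJ} can be computed block-by-block.

B has Jordan form
J =
  [1, 1, 0]
  [0, 1, 1]
  [0, 0, 1]
(up to reordering of blocks).

Per-block formulas:
  For a 3×3 Jordan block J_3(1): exp(t · J_3(1)) = e^(1t)·(I + t·N + (t^2/2)·N^2), where N is the 3×3 nilpotent shift.

After assembling e^{tJ} and conjugating by P, we get:

e^{tB} =
  [t*exp(t) + exp(t), -t*exp(t), -t^2*exp(t)/2 - t*exp(t)]
  [t*exp(t), -t*exp(t) + exp(t), -t^2*exp(t)/2]
  [0, 0, exp(t)]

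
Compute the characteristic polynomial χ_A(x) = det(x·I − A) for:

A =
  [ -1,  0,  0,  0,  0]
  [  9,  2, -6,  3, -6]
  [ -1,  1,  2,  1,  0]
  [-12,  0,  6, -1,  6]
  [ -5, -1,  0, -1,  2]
x^5 - 4*x^4 + x^3 + 10*x^2 - 4*x - 8

Expanding det(x·I − A) (e.g. by cofactor expansion or by noting that A is similar to its Jordan form J, which has the same characteristic polynomial as A) gives
  χ_A(x) = x^5 - 4*x^4 + x^3 + 10*x^2 - 4*x - 8
which factors as (x - 2)^3*(x + 1)^2. The eigenvalues (with algebraic multiplicities) are λ = -1 with multiplicity 2, λ = 2 with multiplicity 3.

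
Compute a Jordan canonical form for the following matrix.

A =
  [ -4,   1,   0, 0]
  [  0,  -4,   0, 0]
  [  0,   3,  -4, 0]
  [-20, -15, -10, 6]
J_2(-4) ⊕ J_1(-4) ⊕ J_1(6)

The characteristic polynomial is
  det(x·I − A) = x^4 + 6*x^3 - 24*x^2 - 224*x - 384 = (x - 6)*(x + 4)^3

Eigenvalues and multiplicities (the geometric multiplicity of λ is n − rank(A − λI), which equals the number of Jordan blocks for λ):
  λ = -4: algebraic multiplicity = 3, geometric multiplicity = 2
  λ = 6: algebraic multiplicity = 1, geometric multiplicity = 1

Determining the block sizes for each eigenvalue:
  λ = -4: 2 blocks summing to 3 forces exactly one block of size 2 and the rest size 1 → block sizes [2, 1]
  λ = 6: one block (gm = 1), so the single block has size am = 1 → block sizes [1]

Assembling the blocks gives a Jordan form
J =
  [-4,  1,  0, 0]
  [ 0, -4,  0, 0]
  [ 0,  0, -4, 0]
  [ 0,  0,  0, 6]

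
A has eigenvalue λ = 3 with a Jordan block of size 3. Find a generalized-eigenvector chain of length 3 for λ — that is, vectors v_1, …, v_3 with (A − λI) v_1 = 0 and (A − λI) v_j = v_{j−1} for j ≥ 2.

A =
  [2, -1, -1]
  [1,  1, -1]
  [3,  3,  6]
A Jordan chain for λ = 3 of length 3:
v_1 = (-3, -6, 9)ᵀ
v_2 = (-1, 1, 3)ᵀ
v_3 = (1, 0, 0)ᵀ

Let N = A − (3)·I. We want v_3 with N^3 v_3 = 0 but N^2 v_3 ≠ 0; then v_{j-1} := N · v_j for j = 3, …, 2.

Pick v_3 = (1, 0, 0)ᵀ.
Then v_2 = N · v_3 = (-1, 1, 3)ᵀ.
Then v_1 = N · v_2 = (-3, -6, 9)ᵀ.

Sanity check: (A − (3)·I) v_1 = (0, 0, 0)ᵀ = 0. ✓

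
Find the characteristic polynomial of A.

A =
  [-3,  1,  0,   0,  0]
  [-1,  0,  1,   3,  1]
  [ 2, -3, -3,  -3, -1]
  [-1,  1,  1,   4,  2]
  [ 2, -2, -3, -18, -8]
x^5 + 10*x^4 + 40*x^3 + 80*x^2 + 80*x + 32

Expanding det(x·I − A) (e.g. by cofactor expansion or by noting that A is similar to its Jordan form J, which has the same characteristic polynomial as A) gives
  χ_A(x) = x^5 + 10*x^4 + 40*x^3 + 80*x^2 + 80*x + 32
which factors as (x + 2)^5. The eigenvalues (with algebraic multiplicities) are λ = -2 with multiplicity 5.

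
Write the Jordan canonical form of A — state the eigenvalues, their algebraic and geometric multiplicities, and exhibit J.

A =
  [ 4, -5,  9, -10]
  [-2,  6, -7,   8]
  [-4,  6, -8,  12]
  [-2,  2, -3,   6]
J_3(2) ⊕ J_1(2)

The characteristic polynomial is
  det(x·I − A) = x^4 - 8*x^3 + 24*x^2 - 32*x + 16 = (x - 2)^4

Eigenvalues and multiplicities (the geometric multiplicity of λ is n − rank(A − λI), which equals the number of Jordan blocks for λ):
  λ = 2: algebraic multiplicity = 4, geometric multiplicity = 2

Determining the block sizes for each eigenvalue:
  λ = 2: with am = 4 and gm = 2, the partition is not yet determined (e.g. several partitions of 4 into 2 parts exist). Let N = A − (2)·I. Computing rank(N^1) = 2, rank(N^2) = 1, rank(N^3) = 0; the number of blocks of size ≥ j is rank(N^{j−1}) − rank(N^j), giving [2, 1, 1]. So we have 1 block(s) of size 3, 1 block(s) of size 1 → block sizes [3, 1]

Assembling the blocks gives a Jordan form
J =
  [2, 1, 0, 0]
  [0, 2, 1, 0]
  [0, 0, 2, 0]
  [0, 0, 0, 2]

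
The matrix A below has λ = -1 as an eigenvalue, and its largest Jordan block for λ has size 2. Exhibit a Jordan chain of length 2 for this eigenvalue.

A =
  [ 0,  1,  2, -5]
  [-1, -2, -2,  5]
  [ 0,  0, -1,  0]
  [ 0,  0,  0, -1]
A Jordan chain for λ = -1 of length 2:
v_1 = (1, -1, 0, 0)ᵀ
v_2 = (1, 0, 0, 0)ᵀ

Let N = A − (-1)·I. We want v_2 with N^2 v_2 = 0 but N^1 v_2 ≠ 0; then v_{j-1} := N · v_j for j = 2, …, 2.

Pick v_2 = (1, 0, 0, 0)ᵀ.
Then v_1 = N · v_2 = (1, -1, 0, 0)ᵀ.

Sanity check: (A − (-1)·I) v_1 = (0, 0, 0, 0)ᵀ = 0. ✓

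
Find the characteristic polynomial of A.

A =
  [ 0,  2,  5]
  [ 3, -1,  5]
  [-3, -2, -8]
x^3 + 9*x^2 + 27*x + 27

Expanding det(x·I − A) (e.g. by cofactor expansion or by noting that A is similar to its Jordan form J, which has the same characteristic polynomial as A) gives
  χ_A(x) = x^3 + 9*x^2 + 27*x + 27
which factors as (x + 3)^3. The eigenvalues (with algebraic multiplicities) are λ = -3 with multiplicity 3.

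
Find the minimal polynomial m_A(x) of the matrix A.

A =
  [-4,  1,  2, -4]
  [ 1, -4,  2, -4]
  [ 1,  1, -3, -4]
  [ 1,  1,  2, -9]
x^2 + 10*x + 25

The characteristic polynomial is χ_A(x) = (x + 5)^4, so the eigenvalues are known. The minimal polynomial is
  m_A(x) = Π_λ (x − λ)^{k_λ}
where k_λ is the size of the *largest* Jordan block for λ (equivalently, the smallest k with (A − λI)^k v = 0 for every generalised eigenvector v of λ).

  λ = -5: largest Jordan block has size 2, contributing (x + 5)^2

So m_A(x) = (x + 5)^2 = x^2 + 10*x + 25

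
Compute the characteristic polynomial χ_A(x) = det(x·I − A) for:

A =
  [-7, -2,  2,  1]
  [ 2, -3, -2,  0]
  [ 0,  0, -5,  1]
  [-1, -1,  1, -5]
x^4 + 20*x^3 + 150*x^2 + 500*x + 625

Expanding det(x·I − A) (e.g. by cofactor expansion or by noting that A is similar to its Jordan form J, which has the same characteristic polynomial as A) gives
  χ_A(x) = x^4 + 20*x^3 + 150*x^2 + 500*x + 625
which factors as (x + 5)^4. The eigenvalues (with algebraic multiplicities) are λ = -5 with multiplicity 4.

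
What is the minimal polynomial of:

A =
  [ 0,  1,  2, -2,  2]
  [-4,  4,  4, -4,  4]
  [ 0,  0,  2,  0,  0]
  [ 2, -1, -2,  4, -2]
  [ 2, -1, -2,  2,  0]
x^2 - 4*x + 4

The characteristic polynomial is χ_A(x) = (x - 2)^5, so the eigenvalues are known. The minimal polynomial is
  m_A(x) = Π_λ (x − λ)^{k_λ}
where k_λ is the size of the *largest* Jordan block for λ (equivalently, the smallest k with (A − λI)^k v = 0 for every generalised eigenvector v of λ).

  λ = 2: largest Jordan block has size 2, contributing (x − 2)^2

So m_A(x) = (x - 2)^2 = x^2 - 4*x + 4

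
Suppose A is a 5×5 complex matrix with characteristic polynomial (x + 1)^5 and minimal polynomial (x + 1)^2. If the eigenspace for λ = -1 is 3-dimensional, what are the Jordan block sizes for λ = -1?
Block sizes for λ = -1: [2, 2, 1]

Step 1 — from the characteristic polynomial, algebraic multiplicity of λ = -1 is 5. From dim ker(A − (-1)·I) = 3, there are exactly 3 Jordan blocks for λ = -1.
Step 2 — from the minimal polynomial, the factor (x + 1)^2 tells us the largest block for λ = -1 has size 2.
Step 3 — with total size 5, 3 blocks, and largest block 2, the block sizes (in nonincreasing order) are [2, 2, 1].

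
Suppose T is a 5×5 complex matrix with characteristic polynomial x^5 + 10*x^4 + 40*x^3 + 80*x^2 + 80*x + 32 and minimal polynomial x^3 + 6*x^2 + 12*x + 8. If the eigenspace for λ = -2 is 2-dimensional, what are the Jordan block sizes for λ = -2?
Block sizes for λ = -2: [3, 2]

Step 1 — from the characteristic polynomial, algebraic multiplicity of λ = -2 is 5. From dim ker(T − (-2)·I) = 2, there are exactly 2 Jordan blocks for λ = -2.
Step 2 — from the minimal polynomial, the factor (x + 2)^3 tells us the largest block for λ = -2 has size 3.
Step 3 — with total size 5, 2 blocks, and largest block 3, the block sizes (in nonincreasing order) are [3, 2].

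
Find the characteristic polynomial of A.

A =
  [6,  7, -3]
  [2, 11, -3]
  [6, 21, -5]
x^3 - 12*x^2 + 48*x - 64

Expanding det(x·I − A) (e.g. by cofactor expansion or by noting that A is similar to its Jordan form J, which has the same characteristic polynomial as A) gives
  χ_A(x) = x^3 - 12*x^2 + 48*x - 64
which factors as (x - 4)^3. The eigenvalues (with algebraic multiplicities) are λ = 4 with multiplicity 3.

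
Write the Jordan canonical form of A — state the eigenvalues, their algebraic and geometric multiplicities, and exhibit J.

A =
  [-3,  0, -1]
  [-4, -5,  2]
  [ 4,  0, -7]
J_2(-5) ⊕ J_1(-5)

The characteristic polynomial is
  det(x·I − A) = x^3 + 15*x^2 + 75*x + 125 = (x + 5)^3

Eigenvalues and multiplicities (the geometric multiplicity of λ is n − rank(A − λI), which equals the number of Jordan blocks for λ):
  λ = -5: algebraic multiplicity = 3, geometric multiplicity = 2

Determining the block sizes for each eigenvalue:
  λ = -5: 2 blocks summing to 3 forces exactly one block of size 2 and the rest size 1 → block sizes [2, 1]

Assembling the blocks gives a Jordan form
J =
  [-5,  1,  0]
  [ 0, -5,  0]
  [ 0,  0, -5]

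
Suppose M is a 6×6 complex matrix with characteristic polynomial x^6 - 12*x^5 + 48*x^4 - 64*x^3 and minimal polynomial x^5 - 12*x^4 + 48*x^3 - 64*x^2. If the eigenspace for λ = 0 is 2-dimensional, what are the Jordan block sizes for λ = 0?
Block sizes for λ = 0: [2, 1]

Step 1 — from the characteristic polynomial, algebraic multiplicity of λ = 0 is 3. From dim ker(M − (0)·I) = 2, there are exactly 2 Jordan blocks for λ = 0.
Step 2 — from the minimal polynomial, the factor (x − 0)^2 tells us the largest block for λ = 0 has size 2.
Step 3 — with total size 3, 2 blocks, and largest block 2, the block sizes (in nonincreasing order) are [2, 1].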